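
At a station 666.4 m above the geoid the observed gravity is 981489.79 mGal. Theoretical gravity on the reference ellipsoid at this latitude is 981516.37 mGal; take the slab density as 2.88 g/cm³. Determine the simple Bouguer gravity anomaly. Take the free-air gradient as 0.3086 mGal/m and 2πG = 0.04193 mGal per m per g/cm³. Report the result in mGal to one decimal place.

Free-air correction = 0.3086 × 666.4 = 205.65 mGal
Free-air anomaly = 981489.79 − 981516.37 + (205.65) = 179.07 mGal
Bouguer slab correction = 0.04193 × 2.88 × 666.4 = 80.47 mGal
Simple Bouguer anomaly = 179.07 − (80.47) = 98.60 mGal

98.6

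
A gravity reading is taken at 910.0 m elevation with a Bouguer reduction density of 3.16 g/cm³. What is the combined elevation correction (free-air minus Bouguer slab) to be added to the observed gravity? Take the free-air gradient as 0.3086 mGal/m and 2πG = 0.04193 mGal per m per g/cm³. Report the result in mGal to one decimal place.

Combined gradient = 0.3086 − 0.04193 × 3.16 = 0.1761012 mGal/m
Combined elevation correction = 0.1761012 × 910.0 = 160.3 mGal

160.3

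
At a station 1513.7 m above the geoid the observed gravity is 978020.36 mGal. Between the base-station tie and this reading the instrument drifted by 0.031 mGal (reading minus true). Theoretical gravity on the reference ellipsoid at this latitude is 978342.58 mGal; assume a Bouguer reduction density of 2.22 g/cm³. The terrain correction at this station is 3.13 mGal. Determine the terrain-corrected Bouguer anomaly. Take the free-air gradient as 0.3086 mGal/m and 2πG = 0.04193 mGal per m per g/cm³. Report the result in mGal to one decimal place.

7.1

Drift-corrected reading = 978020.36 − (0.031) = 978020.329 mGal
Free-air correction = 0.3086 × 1513.7 = 467.13 mGal
Free-air anomaly = 978020.329 − 978342.58 + (467.13) = 144.879 mGal
Bouguer slab correction = 0.04193 × 2.22 × 1513.7 = 140.90 mGal
Simple Bouguer anomaly = 144.879 − (140.90) = 3.979 mGal
Complete Bouguer anomaly = 3.979 + 3.13 = 7.109 mGal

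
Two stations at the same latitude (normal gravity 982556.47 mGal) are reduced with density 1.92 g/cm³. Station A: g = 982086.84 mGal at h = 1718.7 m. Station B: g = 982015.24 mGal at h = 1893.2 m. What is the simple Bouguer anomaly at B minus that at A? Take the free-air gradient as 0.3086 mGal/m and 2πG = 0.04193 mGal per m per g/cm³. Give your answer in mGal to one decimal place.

Δg_SB(A) = 982086.84 − 982556.47 + 0.3086×1718.7 − 0.04193×1.92×1718.7 = -77.60 mGal
Δg_SB(B) = 982015.24 − 982556.47 + 0.3086×1893.2 − 0.04193×1.92×1893.2 = -109.40 mGal
Difference = -109.40 − (-77.60) = -31.80 mGal

-31.8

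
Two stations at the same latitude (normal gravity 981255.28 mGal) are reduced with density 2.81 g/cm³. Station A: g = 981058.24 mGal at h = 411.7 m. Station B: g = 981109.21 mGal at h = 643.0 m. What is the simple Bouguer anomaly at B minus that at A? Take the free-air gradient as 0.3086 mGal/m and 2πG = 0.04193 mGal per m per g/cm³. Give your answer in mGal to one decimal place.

95.1

Δg_SB(A) = 981058.24 − 981255.28 + 0.3086×411.7 − 0.04193×2.81×411.7 = -118.50 mGal
Δg_SB(B) = 981109.21 − 981255.28 + 0.3086×643.0 − 0.04193×2.81×643.0 = -23.40 mGal
Difference = -23.40 − (-118.50) = 95.10 mGal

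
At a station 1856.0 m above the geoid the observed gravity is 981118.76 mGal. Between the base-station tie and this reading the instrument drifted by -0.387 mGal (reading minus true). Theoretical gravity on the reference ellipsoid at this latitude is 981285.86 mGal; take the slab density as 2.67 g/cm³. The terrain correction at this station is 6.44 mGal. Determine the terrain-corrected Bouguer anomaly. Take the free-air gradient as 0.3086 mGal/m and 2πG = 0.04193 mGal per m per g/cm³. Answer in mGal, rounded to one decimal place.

204.7

Drift-corrected reading = 981118.76 − (-0.387) = 981119.147 mGal
Free-air correction = 0.3086 × 1856.0 = 572.76 mGal
Free-air anomaly = 981119.147 − 981285.86 + (572.76) = 406.047 mGal
Bouguer slab correction = 0.04193 × 2.67 × 1856.0 = 207.78 mGal
Simple Bouguer anomaly = 406.047 − (207.78) = 198.267 mGal
Complete Bouguer anomaly = 198.267 + 6.44 = 204.707 mGal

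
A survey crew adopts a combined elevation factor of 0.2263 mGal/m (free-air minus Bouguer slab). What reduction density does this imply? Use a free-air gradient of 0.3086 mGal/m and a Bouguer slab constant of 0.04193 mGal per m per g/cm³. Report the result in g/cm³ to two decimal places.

0.2263 = 0.3086 − 0.04193 × ρ
ρ = (0.3086 − 0.2263) / 0.04193 = 1.96 g/cm³

1.96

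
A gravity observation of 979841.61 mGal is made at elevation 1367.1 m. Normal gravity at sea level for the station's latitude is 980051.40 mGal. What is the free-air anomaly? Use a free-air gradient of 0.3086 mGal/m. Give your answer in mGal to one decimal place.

Free-air correction = 0.3086 × 1367.1 = 421.89 mGal
Free-air anomaly = 979841.61 − 980051.40 + (421.89) = 212.10 mGal

212.1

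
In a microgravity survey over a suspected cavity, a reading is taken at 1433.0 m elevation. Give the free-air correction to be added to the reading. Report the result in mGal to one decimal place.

442.2

Free-air correction = 0.3086 × 1433.0 = 442.2 mGal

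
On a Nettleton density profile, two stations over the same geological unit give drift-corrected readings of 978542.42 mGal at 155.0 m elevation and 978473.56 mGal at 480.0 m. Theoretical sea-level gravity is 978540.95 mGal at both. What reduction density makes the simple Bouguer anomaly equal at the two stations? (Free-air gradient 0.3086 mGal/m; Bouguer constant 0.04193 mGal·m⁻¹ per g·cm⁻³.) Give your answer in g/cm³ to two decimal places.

2.31

Δg_obs = 978473.56 − 978542.42 = -68.86 mGal over Δh = 480.0 − 155.0 = 325.0 m
Equal Bouguer anomalies ⇒ Δg_obs + (0.3086 − 0.04193ρ)·Δh = 0
0.3086 − 0.04193ρ = −Δg_obs/Δh = 0.21188
ρ = (0.3086 − 0.21188) / 0.04193 = 2.31 g/cm³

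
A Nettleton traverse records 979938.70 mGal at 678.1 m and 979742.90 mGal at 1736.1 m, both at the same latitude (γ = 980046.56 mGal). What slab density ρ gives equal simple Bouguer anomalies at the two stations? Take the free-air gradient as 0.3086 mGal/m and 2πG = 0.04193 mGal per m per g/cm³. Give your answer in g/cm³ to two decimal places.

2.95

Δg_obs = 979742.90 − 979938.70 = -195.80 mGal over Δh = 1736.1 − 678.1 = 1058.0 m
Equal Bouguer anomalies ⇒ Δg_obs + (0.3086 − 0.04193ρ)·Δh = 0
0.3086 − 0.04193ρ = −Δg_obs/Δh = 0.18507
ρ = (0.3086 − 0.18507) / 0.04193 = 2.95 g/cm³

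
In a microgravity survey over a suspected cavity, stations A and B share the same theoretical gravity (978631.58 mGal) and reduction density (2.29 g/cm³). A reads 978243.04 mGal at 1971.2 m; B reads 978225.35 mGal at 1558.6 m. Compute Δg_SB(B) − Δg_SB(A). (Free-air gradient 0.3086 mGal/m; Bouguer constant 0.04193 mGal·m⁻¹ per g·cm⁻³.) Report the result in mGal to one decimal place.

Δg_SB(A) = 978243.04 − 978631.58 + 0.3086×1971.2 − 0.04193×2.29×1971.2 = 30.50 mGal
Δg_SB(B) = 978225.35 − 978631.58 + 0.3086×1558.6 − 0.04193×2.29×1558.6 = -74.90 mGal
Difference = -74.90 − (30.50) = -105.40 mGal

-105.4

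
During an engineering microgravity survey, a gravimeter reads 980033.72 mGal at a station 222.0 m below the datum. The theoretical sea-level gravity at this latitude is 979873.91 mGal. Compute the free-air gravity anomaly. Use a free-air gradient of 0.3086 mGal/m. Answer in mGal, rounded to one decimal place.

Free-air correction = 0.3086 × -222.0 = -68.51 mGal
Free-air anomaly = 980033.72 − 979873.91 + (-68.51) = 91.30 mGal

91.3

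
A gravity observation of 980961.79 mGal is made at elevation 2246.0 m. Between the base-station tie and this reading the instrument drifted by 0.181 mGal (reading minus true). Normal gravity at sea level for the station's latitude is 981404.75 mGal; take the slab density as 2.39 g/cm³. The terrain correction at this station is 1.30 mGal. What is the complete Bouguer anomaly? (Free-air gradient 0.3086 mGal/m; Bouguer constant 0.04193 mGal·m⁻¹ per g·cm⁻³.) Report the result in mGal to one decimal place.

Drift-corrected reading = 980961.79 − (0.181) = 980961.609 mGal
Free-air correction = 0.3086 × 2246.0 = 693.12 mGal
Free-air anomaly = 980961.609 − 981404.75 + (693.12) = 249.979 mGal
Bouguer slab correction = 0.04193 × 2.39 × 2246.0 = 225.08 mGal
Simple Bouguer anomaly = 249.979 − (225.08) = 24.899 mGal
Complete Bouguer anomaly = 24.899 + 1.30 = 26.199 mGal

26.2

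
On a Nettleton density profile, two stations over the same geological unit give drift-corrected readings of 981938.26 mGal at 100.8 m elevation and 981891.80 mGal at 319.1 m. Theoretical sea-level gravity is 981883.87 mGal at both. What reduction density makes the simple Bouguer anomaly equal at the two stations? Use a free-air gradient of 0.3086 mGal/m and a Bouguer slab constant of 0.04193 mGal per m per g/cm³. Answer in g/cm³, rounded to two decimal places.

2.28

Δg_obs = 981891.80 − 981938.26 = -46.46 mGal over Δh = 319.1 − 100.8 = 218.3 m
Equal Bouguer anomalies ⇒ Δg_obs + (0.3086 − 0.04193ρ)·Δh = 0
0.3086 − 0.04193ρ = −Δg_obs/Δh = 0.21283
ρ = (0.3086 − 0.21283) / 0.04193 = 2.28 g/cm³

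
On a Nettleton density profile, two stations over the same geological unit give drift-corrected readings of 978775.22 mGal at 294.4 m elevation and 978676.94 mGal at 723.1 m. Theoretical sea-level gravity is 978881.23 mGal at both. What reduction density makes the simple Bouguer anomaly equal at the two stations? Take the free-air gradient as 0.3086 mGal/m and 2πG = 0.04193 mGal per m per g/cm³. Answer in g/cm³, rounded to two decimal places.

1.89

Δg_obs = 978676.94 − 978775.22 = -98.28 mGal over Δh = 723.1 − 294.4 = 428.7 m
Equal Bouguer anomalies ⇒ Δg_obs + (0.3086 − 0.04193ρ)·Δh = 0
0.3086 − 0.04193ρ = −Δg_obs/Δh = 0.22925
ρ = (0.3086 − 0.22925) / 0.04193 = 1.89 g/cm³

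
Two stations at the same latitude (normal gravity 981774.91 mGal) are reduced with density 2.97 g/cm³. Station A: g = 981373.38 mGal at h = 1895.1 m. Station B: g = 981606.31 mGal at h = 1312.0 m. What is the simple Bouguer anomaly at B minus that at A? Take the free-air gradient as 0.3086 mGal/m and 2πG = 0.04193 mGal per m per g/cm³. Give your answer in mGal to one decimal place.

125.6

Δg_SB(A) = 981373.38 − 981774.91 + 0.3086×1895.1 − 0.04193×2.97×1895.1 = -52.70 mGal
Δg_SB(B) = 981606.31 − 981774.91 + 0.3086×1312.0 − 0.04193×2.97×1312.0 = 72.90 mGal
Difference = 72.90 − (-52.70) = 125.60 mGal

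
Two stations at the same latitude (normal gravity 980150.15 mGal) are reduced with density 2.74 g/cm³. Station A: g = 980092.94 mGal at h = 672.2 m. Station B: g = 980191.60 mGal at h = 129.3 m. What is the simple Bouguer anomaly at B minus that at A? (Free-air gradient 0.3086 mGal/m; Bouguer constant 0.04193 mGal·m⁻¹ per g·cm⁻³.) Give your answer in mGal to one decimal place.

-6.5

Δg_SB(A) = 980092.94 − 980150.15 + 0.3086×672.2 − 0.04193×2.74×672.2 = 73.00 mGal
Δg_SB(B) = 980191.60 − 980150.15 + 0.3086×129.3 − 0.04193×2.74×129.3 = 66.50 mGal
Difference = 66.50 − (73.00) = -6.50 mGal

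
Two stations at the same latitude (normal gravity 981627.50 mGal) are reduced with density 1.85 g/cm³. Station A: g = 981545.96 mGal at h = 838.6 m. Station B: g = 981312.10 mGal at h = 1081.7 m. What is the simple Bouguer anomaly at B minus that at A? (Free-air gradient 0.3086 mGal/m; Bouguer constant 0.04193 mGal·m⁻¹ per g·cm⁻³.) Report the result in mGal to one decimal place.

-177.7

Δg_SB(A) = 981545.96 − 981627.50 + 0.3086×838.6 − 0.04193×1.85×838.6 = 112.20 mGal
Δg_SB(B) = 981312.10 − 981627.50 + 0.3086×1081.7 − 0.04193×1.85×1081.7 = -65.50 mGal
Difference = -65.50 − (112.20) = -177.70 mGal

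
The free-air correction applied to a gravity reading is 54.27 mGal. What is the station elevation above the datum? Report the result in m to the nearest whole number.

h = 54.27 / 0.3086 = 175.86 m

176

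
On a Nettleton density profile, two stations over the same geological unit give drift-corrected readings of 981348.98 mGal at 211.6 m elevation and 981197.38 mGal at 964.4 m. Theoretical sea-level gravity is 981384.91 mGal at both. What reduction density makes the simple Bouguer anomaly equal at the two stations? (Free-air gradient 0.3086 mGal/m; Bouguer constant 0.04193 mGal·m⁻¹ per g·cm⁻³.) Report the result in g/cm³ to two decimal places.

2.56

Δg_obs = 981197.38 − 981348.98 = -151.60 mGal over Δh = 964.4 − 211.6 = 752.8 m
Equal Bouguer anomalies ⇒ Δg_obs + (0.3086 − 0.04193ρ)·Δh = 0
0.3086 − 0.04193ρ = −Δg_obs/Δh = 0.20138
ρ = (0.3086 − 0.20138) / 0.04193 = 2.56 g/cm³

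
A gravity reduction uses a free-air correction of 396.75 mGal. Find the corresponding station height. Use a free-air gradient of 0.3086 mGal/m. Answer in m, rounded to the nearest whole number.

1286

h = 396.75 / 0.3086 = 1285.64 m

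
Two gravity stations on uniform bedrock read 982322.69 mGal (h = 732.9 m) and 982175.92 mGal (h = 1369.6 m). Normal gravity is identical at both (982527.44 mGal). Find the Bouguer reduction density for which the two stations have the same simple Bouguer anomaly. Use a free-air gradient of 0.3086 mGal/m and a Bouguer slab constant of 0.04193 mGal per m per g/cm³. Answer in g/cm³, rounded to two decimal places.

1.86

Δg_obs = 982175.92 − 982322.69 = -146.77 mGal over Δh = 1369.6 − 732.9 = 636.7 m
Equal Bouguer anomalies ⇒ Δg_obs + (0.3086 − 0.04193ρ)·Δh = 0
0.3086 − 0.04193ρ = −Δg_obs/Δh = 0.23052
ρ = (0.3086 − 0.23052) / 0.04193 = 1.86 g/cm³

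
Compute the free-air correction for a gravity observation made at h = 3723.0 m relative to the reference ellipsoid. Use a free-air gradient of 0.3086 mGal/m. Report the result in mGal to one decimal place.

Free-air correction = 0.3086 × 3723.0 = 1148.9 mGal

1148.9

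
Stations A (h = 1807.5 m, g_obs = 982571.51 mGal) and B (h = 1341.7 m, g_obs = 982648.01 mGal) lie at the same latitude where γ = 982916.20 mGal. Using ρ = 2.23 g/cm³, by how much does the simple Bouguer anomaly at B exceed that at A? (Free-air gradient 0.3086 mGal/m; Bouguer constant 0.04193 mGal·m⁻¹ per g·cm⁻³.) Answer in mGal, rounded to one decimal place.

-23.7

Δg_SB(A) = 982571.51 − 982916.20 + 0.3086×1807.5 − 0.04193×2.23×1807.5 = 44.10 mGal
Δg_SB(B) = 982648.01 − 982916.20 + 0.3086×1341.7 − 0.04193×2.23×1341.7 = 20.40 mGal
Difference = 20.40 − (44.10) = -23.70 mGal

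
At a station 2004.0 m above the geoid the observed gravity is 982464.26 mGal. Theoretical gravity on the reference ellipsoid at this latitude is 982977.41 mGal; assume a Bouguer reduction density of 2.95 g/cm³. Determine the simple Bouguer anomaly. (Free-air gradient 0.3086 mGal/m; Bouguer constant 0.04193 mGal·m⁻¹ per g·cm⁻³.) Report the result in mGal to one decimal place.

-142.6

Free-air correction = 0.3086 × 2004.0 = 618.43 mGal
Free-air anomaly = 982464.26 − 982977.41 + (618.43) = 105.28 mGal
Bouguer slab correction = 0.04193 × 2.95 × 2004.0 = 247.88 mGal
Simple Bouguer anomaly = 105.28 − (247.88) = -142.60 mGal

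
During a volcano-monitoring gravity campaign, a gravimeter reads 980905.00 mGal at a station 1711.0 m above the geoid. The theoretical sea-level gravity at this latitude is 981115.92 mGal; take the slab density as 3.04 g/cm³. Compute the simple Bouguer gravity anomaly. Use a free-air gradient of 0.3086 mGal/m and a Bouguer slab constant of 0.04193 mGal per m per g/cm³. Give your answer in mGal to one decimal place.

99.0

Free-air correction = 0.3086 × 1711.0 = 528.01 mGal
Free-air anomaly = 980905.00 − 981115.92 + (528.01) = 317.09 mGal
Bouguer slab correction = 0.04193 × 3.04 × 1711.0 = 218.10 mGal
Simple Bouguer anomaly = 317.09 − (218.10) = 98.99 mGal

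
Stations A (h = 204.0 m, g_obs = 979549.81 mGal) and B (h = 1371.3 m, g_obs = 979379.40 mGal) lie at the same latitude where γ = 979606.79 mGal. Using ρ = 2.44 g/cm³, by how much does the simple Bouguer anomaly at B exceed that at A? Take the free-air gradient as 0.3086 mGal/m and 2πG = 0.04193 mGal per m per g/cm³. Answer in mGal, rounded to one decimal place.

Δg_SB(A) = 979549.81 − 979606.79 + 0.3086×204.0 − 0.04193×2.44×204.0 = -14.90 mGal
Δg_SB(B) = 979379.40 − 979606.79 + 0.3086×1371.3 − 0.04193×2.44×1371.3 = 55.50 mGal
Difference = 55.50 − (-14.90) = 70.40 mGal

70.4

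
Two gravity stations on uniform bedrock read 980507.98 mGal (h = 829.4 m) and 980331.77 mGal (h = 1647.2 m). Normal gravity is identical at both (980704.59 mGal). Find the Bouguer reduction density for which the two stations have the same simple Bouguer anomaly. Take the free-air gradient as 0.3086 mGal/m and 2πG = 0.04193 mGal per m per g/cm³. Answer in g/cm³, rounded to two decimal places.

2.22

Δg_obs = 980331.77 − 980507.98 = -176.21 mGal over Δh = 1647.2 − 829.4 = 817.8 m
Equal Bouguer anomalies ⇒ Δg_obs + (0.3086 − 0.04193ρ)·Δh = 0
0.3086 − 0.04193ρ = −Δg_obs/Δh = 0.21547
ρ = (0.3086 − 0.21547) / 0.04193 = 2.22 g/cm³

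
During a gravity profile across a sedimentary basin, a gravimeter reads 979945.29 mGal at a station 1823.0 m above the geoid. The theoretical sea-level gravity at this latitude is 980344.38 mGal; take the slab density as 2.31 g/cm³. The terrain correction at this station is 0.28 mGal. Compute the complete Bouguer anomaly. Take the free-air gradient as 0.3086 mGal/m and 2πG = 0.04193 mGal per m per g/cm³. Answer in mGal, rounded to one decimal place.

-12.8

Free-air correction = 0.3086 × 1823.0 = 562.58 mGal
Free-air anomaly = 979945.29 − 980344.38 + (562.58) = 163.49 mGal
Bouguer slab correction = 0.04193 × 2.31 × 1823.0 = 176.57 mGal
Simple Bouguer anomaly = 163.49 − (176.57) = -13.08 mGal
Complete Bouguer anomaly = -13.08 + 0.28 = -12.80 mGal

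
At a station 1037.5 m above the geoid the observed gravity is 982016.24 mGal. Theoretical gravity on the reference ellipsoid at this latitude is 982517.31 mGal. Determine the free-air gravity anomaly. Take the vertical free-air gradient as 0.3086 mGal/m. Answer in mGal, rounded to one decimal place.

-180.9

Free-air correction = 0.3086 × 1037.5 = 320.17 mGal
Free-air anomaly = 982016.24 − 982517.31 + (320.17) = -180.90 mGal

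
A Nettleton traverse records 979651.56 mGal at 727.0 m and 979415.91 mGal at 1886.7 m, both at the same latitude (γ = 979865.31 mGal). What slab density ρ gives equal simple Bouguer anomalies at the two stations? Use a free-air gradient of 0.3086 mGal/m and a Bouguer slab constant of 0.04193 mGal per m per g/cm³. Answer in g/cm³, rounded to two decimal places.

Δg_obs = 979415.91 − 979651.56 = -235.65 mGal over Δh = 1886.7 − 727.0 = 1159.7 m
Equal Bouguer anomalies ⇒ Δg_obs + (0.3086 − 0.04193ρ)·Δh = 0
0.3086 − 0.04193ρ = −Δg_obs/Δh = 0.20320
ρ = (0.3086 − 0.20320) / 0.04193 = 2.51 g/cm³

2.51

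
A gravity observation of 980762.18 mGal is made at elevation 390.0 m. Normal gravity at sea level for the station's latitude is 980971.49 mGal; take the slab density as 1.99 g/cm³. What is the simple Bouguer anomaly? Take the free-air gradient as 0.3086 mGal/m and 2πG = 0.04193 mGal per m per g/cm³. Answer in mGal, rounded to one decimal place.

-121.5

Free-air correction = 0.3086 × 390.0 = 120.35 mGal
Free-air anomaly = 980762.18 − 980971.49 + (120.35) = -88.96 mGal
Bouguer slab correction = 0.04193 × 1.99 × 390.0 = 32.54 mGal
Simple Bouguer anomaly = -88.96 − (32.54) = -121.50 mGal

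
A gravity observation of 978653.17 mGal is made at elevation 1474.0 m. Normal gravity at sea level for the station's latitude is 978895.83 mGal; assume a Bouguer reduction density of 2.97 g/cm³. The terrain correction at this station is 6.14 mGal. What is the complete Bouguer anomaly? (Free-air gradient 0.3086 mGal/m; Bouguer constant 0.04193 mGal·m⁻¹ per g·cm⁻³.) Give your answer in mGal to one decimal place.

34.8

Free-air correction = 0.3086 × 1474.0 = 454.88 mGal
Free-air anomaly = 978653.17 − 978895.83 + (454.88) = 212.22 mGal
Bouguer slab correction = 0.04193 × 2.97 × 1474.0 = 183.56 mGal
Simple Bouguer anomaly = 212.22 − (183.56) = 28.66 mGal
Complete Bouguer anomaly = 28.66 + 6.14 = 34.80 mGal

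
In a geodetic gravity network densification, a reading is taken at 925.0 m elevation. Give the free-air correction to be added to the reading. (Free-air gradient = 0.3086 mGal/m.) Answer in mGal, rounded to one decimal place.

285.5

Free-air correction = 0.3086 × 925.0 = 285.5 mGal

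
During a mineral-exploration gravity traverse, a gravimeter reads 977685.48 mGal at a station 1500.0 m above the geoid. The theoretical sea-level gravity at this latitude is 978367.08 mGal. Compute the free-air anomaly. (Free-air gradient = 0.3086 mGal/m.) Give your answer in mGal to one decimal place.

-218.7

Free-air correction = 0.3086 × 1500.0 = 462.90 mGal
Free-air anomaly = 977685.48 − 978367.08 + (462.90) = -218.70 mGal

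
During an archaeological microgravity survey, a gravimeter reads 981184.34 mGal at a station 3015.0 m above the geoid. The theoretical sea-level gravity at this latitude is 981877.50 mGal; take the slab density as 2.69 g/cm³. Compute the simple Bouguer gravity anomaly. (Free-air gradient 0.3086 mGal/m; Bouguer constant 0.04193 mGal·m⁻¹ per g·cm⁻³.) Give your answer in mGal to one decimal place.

Free-air correction = 0.3086 × 3015.0 = 930.43 mGal
Free-air anomaly = 981184.34 − 981877.50 + (930.43) = 237.27 mGal
Bouguer slab correction = 0.04193 × 2.69 × 3015.0 = 340.07 mGal
Simple Bouguer anomaly = 237.27 − (340.07) = -102.80 mGal

-102.8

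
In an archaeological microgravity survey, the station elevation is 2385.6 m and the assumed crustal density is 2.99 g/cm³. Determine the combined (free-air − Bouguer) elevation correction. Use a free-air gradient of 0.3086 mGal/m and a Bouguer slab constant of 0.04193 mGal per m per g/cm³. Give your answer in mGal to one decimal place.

437.1

Combined gradient = 0.3086 − 0.04193 × 2.99 = 0.1832293 mGal/m
Combined elevation correction = 0.1832293 × 2385.6 = 437.1 mGal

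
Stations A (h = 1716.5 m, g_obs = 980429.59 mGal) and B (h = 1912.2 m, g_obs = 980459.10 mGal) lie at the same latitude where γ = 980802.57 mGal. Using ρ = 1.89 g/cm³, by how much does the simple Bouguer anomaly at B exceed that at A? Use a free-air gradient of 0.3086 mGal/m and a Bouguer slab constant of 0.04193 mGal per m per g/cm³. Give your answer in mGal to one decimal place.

Δg_SB(A) = 980429.59 − 980802.57 + 0.3086×1716.5 − 0.04193×1.89×1716.5 = 20.70 mGal
Δg_SB(B) = 980459.10 − 980802.57 + 0.3086×1912.2 − 0.04193×1.89×1912.2 = 95.10 mGal
Difference = 95.10 − (20.70) = 74.40 mGal

74.4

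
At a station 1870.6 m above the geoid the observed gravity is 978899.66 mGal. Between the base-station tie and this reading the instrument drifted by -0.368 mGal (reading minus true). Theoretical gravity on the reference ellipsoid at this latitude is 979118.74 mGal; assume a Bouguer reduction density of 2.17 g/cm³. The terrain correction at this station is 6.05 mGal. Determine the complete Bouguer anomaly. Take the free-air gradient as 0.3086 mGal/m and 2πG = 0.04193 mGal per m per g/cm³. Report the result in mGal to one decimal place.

194.4

Drift-corrected reading = 978899.66 − (-0.368) = 978900.028 mGal
Free-air correction = 0.3086 × 1870.6 = 577.27 mGal
Free-air anomaly = 978900.028 − 979118.74 + (577.27) = 358.558 mGal
Bouguer slab correction = 0.04193 × 2.17 × 1870.6 = 170.20 mGal
Simple Bouguer anomaly = 358.558 − (170.20) = 188.358 mGal
Complete Bouguer anomaly = 188.358 + 6.05 = 194.408 mGal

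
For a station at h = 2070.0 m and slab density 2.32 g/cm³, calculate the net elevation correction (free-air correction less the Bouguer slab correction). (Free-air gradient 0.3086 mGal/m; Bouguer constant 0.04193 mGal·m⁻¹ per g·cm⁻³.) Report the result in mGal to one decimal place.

437.4

Combined gradient = 0.3086 − 0.04193 × 2.32 = 0.2113224 mGal/m
Combined elevation correction = 0.2113224 × 2070.0 = 437.4 mGal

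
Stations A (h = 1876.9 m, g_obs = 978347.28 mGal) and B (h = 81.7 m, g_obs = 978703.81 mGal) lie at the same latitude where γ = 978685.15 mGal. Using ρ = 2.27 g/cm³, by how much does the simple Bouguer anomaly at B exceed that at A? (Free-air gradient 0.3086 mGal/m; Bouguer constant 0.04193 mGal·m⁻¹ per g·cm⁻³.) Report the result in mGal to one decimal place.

Δg_SB(A) = 978347.28 − 978685.15 + 0.3086×1876.9 − 0.04193×2.27×1876.9 = 62.70 mGal
Δg_SB(B) = 978703.81 − 978685.15 + 0.3086×81.7 − 0.04193×2.27×81.7 = 36.10 mGal
Difference = 36.10 − (62.70) = -26.60 mGal

-26.6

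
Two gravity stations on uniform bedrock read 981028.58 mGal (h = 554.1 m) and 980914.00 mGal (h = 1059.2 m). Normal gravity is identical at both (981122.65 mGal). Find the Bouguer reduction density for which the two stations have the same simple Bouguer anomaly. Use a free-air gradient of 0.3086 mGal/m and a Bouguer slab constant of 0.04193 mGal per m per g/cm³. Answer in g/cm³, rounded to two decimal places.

Δg_obs = 980914.00 − 981028.58 = -114.58 mGal over Δh = 1059.2 − 554.1 = 505.1 m
Equal Bouguer anomalies ⇒ Δg_obs + (0.3086 − 0.04193ρ)·Δh = 0
0.3086 − 0.04193ρ = −Δg_obs/Δh = 0.22685
ρ = (0.3086 − 0.22685) / 0.04193 = 1.95 g/cm³

1.95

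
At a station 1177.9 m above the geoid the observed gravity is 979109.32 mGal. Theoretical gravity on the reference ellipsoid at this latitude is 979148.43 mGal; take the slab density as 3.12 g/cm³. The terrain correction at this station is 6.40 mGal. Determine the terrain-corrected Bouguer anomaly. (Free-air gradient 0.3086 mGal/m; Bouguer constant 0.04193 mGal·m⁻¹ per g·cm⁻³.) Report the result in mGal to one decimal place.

176.7

Free-air correction = 0.3086 × 1177.9 = 363.50 mGal
Free-air anomaly = 979109.32 − 979148.43 + (363.50) = 324.39 mGal
Bouguer slab correction = 0.04193 × 3.12 × 1177.9 = 154.09 mGal
Simple Bouguer anomaly = 324.39 − (154.09) = 170.30 mGal
Complete Bouguer anomaly = 170.30 + 6.40 = 176.70 mGal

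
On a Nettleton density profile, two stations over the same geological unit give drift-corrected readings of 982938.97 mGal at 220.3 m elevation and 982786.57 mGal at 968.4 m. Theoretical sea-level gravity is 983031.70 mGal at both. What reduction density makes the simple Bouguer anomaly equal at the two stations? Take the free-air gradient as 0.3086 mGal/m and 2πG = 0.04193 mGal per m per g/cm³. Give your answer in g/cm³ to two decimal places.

Δg_obs = 982786.57 − 982938.97 = -152.40 mGal over Δh = 968.4 − 220.3 = 748.1 m
Equal Bouguer anomalies ⇒ Δg_obs + (0.3086 − 0.04193ρ)·Δh = 0
0.3086 − 0.04193ρ = −Δg_obs/Δh = 0.20372
ρ = (0.3086 − 0.20372) / 0.04193 = 2.50 g/cm³

2.50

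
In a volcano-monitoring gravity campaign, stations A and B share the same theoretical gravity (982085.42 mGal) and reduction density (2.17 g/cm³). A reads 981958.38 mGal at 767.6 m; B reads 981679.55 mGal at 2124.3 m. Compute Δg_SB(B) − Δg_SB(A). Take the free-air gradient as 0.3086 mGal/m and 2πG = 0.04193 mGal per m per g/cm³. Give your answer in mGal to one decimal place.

16.4

Δg_SB(A) = 981958.38 − 982085.42 + 0.3086×767.6 − 0.04193×2.17×767.6 = 40.00 mGal
Δg_SB(B) = 981679.55 − 982085.42 + 0.3086×2124.3 − 0.04193×2.17×2124.3 = 56.40 mGal
Difference = 56.40 − (40.00) = 16.40 mGal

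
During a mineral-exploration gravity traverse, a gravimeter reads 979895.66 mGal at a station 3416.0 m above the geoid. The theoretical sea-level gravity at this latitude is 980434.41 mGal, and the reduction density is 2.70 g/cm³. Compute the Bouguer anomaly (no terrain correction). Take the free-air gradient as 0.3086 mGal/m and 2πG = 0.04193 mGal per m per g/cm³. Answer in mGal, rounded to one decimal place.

128.7

Free-air correction = 0.3086 × 3416.0 = 1054.18 mGal
Free-air anomaly = 979895.66 − 980434.41 + (1054.18) = 515.43 mGal
Bouguer slab correction = 0.04193 × 2.70 × 3416.0 = 386.73 mGal
Simple Bouguer anomaly = 515.43 − (386.73) = 128.70 mGal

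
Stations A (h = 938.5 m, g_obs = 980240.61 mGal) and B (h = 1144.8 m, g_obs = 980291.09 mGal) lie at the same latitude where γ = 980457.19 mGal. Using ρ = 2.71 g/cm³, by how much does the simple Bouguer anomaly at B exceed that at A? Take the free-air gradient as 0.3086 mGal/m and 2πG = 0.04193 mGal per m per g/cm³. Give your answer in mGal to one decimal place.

Δg_SB(A) = 980240.61 − 980457.19 + 0.3086×938.5 − 0.04193×2.71×938.5 = -33.60 mGal
Δg_SB(B) = 980291.09 − 980457.19 + 0.3086×1144.8 − 0.04193×2.71×1144.8 = 57.10 mGal
Difference = 57.10 − (-33.60) = 90.70 mGal

90.7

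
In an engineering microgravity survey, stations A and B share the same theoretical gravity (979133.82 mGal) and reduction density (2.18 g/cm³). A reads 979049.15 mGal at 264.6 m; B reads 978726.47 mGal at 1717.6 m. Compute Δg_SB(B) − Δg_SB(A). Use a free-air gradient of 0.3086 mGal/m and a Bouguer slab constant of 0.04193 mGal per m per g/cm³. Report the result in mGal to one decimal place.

Δg_SB(A) = 979049.15 − 979133.82 + 0.3086×264.6 − 0.04193×2.18×264.6 = -27.20 mGal
Δg_SB(B) = 978726.47 − 979133.82 + 0.3086×1717.6 − 0.04193×2.18×1717.6 = -34.30 mGal
Difference = -34.30 − (-27.20) = -7.10 mGal

-7.1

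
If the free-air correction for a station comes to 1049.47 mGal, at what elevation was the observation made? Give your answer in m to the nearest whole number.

h = 1049.47 / 0.3086 = 3400.75 m

3401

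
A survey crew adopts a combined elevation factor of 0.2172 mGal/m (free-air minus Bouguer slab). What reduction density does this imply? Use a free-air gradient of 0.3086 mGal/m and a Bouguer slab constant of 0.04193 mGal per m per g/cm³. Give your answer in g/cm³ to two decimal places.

2.18

0.2172 = 0.3086 − 0.04193 × ρ
ρ = (0.3086 − 0.2172) / 0.04193 = 2.18 g/cm³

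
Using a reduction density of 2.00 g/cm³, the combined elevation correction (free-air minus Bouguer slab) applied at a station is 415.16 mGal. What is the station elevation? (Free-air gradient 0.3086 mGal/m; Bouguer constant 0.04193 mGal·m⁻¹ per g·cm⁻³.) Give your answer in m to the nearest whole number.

Combined gradient = 0.3086 − 0.04193 × 2.00 = 0.2247400 mGal/m
h = 415.16 / 0.2247400 = 1847.29 m

1847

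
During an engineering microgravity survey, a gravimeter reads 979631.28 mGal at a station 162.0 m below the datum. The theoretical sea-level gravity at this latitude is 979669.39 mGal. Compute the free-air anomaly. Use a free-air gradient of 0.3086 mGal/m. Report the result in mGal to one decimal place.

-88.1

Free-air correction = 0.3086 × -162.0 = -49.99 mGal
Free-air anomaly = 979631.28 − 979669.39 + (-49.99) = -88.10 mGal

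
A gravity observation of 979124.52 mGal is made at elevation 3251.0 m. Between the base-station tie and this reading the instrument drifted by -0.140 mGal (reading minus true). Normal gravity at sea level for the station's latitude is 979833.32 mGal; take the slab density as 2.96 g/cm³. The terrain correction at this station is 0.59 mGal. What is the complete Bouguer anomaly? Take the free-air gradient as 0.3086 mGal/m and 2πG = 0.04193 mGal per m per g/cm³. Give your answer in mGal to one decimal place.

-108.3

Drift-corrected reading = 979124.52 − (-0.140) = 979124.660 mGal
Free-air correction = 0.3086 × 3251.0 = 1003.26 mGal
Free-air anomaly = 979124.660 − 979833.32 + (1003.26) = 294.600 mGal
Bouguer slab correction = 0.04193 × 2.96 × 3251.0 = 403.49 mGal
Simple Bouguer anomaly = 294.600 − (403.49) = -108.890 mGal
Complete Bouguer anomaly = -108.890 + 0.59 = -108.300 mGal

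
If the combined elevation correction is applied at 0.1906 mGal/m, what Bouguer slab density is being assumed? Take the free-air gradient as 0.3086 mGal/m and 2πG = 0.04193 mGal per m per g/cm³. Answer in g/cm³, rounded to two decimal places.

2.81

0.1906 = 0.3086 − 0.04193 × ρ
ρ = (0.3086 − 0.1906) / 0.04193 = 2.81 g/cm³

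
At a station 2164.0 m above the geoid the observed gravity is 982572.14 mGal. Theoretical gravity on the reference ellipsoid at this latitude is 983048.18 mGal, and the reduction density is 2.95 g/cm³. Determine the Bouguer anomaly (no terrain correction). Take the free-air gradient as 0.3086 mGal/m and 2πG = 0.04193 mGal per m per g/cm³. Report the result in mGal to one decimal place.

-75.9

Free-air correction = 0.3086 × 2164.0 = 667.81 mGal
Free-air anomaly = 982572.14 − 983048.18 + (667.81) = 191.77 mGal
Bouguer slab correction = 0.04193 × 2.95 × 2164.0 = 267.67 mGal
Simple Bouguer anomaly = 191.77 − (267.67) = -75.90 mGal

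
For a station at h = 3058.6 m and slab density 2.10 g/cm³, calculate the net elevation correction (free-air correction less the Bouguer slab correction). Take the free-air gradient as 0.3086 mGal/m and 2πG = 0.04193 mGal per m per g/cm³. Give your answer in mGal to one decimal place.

674.6

Combined gradient = 0.3086 − 0.04193 × 2.10 = 0.2205470 mGal/m
Combined elevation correction = 0.2205470 × 3058.6 = 674.6 mGal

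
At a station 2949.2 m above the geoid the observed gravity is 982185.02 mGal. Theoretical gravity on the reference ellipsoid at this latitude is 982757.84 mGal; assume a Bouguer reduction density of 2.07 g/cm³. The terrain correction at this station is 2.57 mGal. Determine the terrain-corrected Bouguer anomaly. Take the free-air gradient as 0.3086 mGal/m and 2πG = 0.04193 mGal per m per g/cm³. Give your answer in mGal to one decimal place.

Free-air correction = 0.3086 × 2949.2 = 910.12 mGal
Free-air anomaly = 982185.02 − 982757.84 + (910.12) = 337.30 mGal
Bouguer slab correction = 0.04193 × 2.07 × 2949.2 = 255.98 mGal
Simple Bouguer anomaly = 337.30 − (255.98) = 81.32 mGal
Complete Bouguer anomaly = 81.32 + 2.57 = 83.89 mGal

83.9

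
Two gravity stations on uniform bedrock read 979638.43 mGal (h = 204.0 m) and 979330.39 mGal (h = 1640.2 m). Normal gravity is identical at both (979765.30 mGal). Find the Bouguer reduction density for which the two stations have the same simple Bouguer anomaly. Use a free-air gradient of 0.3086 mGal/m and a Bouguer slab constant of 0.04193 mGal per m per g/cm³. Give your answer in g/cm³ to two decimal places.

Δg_obs = 979330.39 − 979638.43 = -308.04 mGal over Δh = 1640.2 − 204.0 = 1436.2 m
Equal Bouguer anomalies ⇒ Δg_obs + (0.3086 − 0.04193ρ)·Δh = 0
0.3086 − 0.04193ρ = −Δg_obs/Δh = 0.21448
ρ = (0.3086 − 0.21448) / 0.04193 = 2.24 g/cm³

2.24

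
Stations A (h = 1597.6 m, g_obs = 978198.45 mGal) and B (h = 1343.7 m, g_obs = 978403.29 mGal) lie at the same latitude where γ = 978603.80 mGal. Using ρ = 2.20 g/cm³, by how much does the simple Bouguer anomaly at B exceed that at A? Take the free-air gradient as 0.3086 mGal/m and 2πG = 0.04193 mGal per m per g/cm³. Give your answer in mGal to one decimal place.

Δg_SB(A) = 978198.45 − 978603.80 + 0.3086×1597.6 − 0.04193×2.20×1597.6 = -59.70 mGal
Δg_SB(B) = 978403.29 − 978603.80 + 0.3086×1343.7 − 0.04193×2.20×1343.7 = 90.20 mGal
Difference = 90.20 − (-59.70) = 149.90 mGal

149.9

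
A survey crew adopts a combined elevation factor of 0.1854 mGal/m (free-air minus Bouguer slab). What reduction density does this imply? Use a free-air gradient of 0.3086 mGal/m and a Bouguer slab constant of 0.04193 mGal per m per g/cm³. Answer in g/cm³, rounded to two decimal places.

0.1854 = 0.3086 − 0.04193 × ρ
ρ = (0.3086 − 0.1854) / 0.04193 = 2.94 g/cm³

2.94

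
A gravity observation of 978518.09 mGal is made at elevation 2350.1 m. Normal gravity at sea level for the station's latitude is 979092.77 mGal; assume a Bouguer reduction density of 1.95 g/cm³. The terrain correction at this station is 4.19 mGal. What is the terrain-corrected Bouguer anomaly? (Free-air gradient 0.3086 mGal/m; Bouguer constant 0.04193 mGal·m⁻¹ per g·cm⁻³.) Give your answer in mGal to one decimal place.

-37.4

Free-air correction = 0.3086 × 2350.1 = 725.24 mGal
Free-air anomaly = 978518.09 − 979092.77 + (725.24) = 150.56 mGal
Bouguer slab correction = 0.04193 × 1.95 × 2350.1 = 192.15 mGal
Simple Bouguer anomaly = 150.56 − (192.15) = -41.59 mGal
Complete Bouguer anomaly = -41.59 + 4.19 = -37.40 mGal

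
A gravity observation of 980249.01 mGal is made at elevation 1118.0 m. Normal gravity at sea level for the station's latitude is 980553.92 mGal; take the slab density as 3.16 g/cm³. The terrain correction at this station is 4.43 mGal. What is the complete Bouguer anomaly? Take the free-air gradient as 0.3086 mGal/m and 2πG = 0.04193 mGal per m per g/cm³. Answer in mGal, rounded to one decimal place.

-103.6

Free-air correction = 0.3086 × 1118.0 = 345.01 mGal
Free-air anomaly = 980249.01 − 980553.92 + (345.01) = 40.10 mGal
Bouguer slab correction = 0.04193 × 3.16 × 1118.0 = 148.13 mGal
Simple Bouguer anomaly = 40.10 − (148.13) = -108.03 mGal
Complete Bouguer anomaly = -108.03 + 4.43 = -103.60 mGal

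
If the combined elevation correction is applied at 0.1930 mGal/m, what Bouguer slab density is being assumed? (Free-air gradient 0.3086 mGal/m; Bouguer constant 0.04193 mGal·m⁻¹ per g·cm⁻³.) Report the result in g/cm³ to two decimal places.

0.1930 = 0.3086 − 0.04193 × ρ
ρ = (0.3086 − 0.1930) / 0.04193 = 2.76 g/cm³

2.76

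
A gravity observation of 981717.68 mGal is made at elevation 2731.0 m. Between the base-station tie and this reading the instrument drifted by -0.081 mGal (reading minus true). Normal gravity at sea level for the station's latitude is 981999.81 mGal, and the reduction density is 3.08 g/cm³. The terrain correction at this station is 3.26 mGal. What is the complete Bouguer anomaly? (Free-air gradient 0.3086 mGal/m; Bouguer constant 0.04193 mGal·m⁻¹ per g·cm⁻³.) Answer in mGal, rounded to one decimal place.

211.3

Drift-corrected reading = 981717.68 − (-0.081) = 981717.761 mGal
Free-air correction = 0.3086 × 2731.0 = 842.79 mGal
Free-air anomaly = 981717.761 − 981999.81 + (842.79) = 560.741 mGal
Bouguer slab correction = 0.04193 × 3.08 × 2731.0 = 352.69 mGal
Simple Bouguer anomaly = 560.741 − (352.69) = 208.051 mGal
Complete Bouguer anomaly = 208.051 + 3.26 = 211.311 mGal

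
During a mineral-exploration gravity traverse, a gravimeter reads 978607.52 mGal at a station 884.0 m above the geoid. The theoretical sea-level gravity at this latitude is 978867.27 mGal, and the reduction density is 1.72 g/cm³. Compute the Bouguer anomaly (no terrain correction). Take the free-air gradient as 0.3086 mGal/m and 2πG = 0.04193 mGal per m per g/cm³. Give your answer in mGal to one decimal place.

-50.7

Free-air correction = 0.3086 × 884.0 = 272.80 mGal
Free-air anomaly = 978607.52 − 978867.27 + (272.80) = 13.05 mGal
Bouguer slab correction = 0.04193 × 1.72 × 884.0 = 63.75 mGal
Simple Bouguer anomaly = 13.05 − (63.75) = -50.70 mGal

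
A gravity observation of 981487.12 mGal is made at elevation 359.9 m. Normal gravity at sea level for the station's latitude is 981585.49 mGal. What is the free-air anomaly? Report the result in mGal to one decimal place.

12.7

Free-air correction = 0.3086 × 359.9 = 111.07 mGal
Free-air anomaly = 981487.12 − 981585.49 + (111.07) = 12.70 mGal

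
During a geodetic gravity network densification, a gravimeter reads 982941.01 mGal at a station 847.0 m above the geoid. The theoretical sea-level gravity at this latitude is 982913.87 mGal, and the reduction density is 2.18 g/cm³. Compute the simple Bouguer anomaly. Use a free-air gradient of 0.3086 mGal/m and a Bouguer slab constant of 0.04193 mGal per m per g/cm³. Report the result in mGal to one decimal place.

211.1

Free-air correction = 0.3086 × 847.0 = 261.38 mGal
Free-air anomaly = 982941.01 − 982913.87 + (261.38) = 288.52 mGal
Bouguer slab correction = 0.04193 × 2.18 × 847.0 = 77.42 mGal
Simple Bouguer anomaly = 288.52 − (77.42) = 211.10 mGal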